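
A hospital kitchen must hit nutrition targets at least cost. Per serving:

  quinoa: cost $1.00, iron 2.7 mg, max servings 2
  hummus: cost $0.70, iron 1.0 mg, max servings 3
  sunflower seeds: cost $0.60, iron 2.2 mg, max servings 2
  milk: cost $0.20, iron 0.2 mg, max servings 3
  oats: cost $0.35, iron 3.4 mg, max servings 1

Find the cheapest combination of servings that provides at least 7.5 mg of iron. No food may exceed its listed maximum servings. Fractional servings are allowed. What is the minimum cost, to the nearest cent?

Cost per mg of iron: oats $0.1029, sunflower seeds $0.2727, quinoa $0.3704, hummus $0.7000, milk $1.0000.
Take 1 serving of oats: +3.4 mg iron for $0.35 (total $0.35, still need 4.1 mg).
Take 1.864 servings of sunflower seeds: +4.1 mg iron for $1.12 (total $1.47, still need 0.0 mg).
Greedy by cheapest-per-mg is optimal for a single linear constraint, so the minimum cost is $1.47.

$1.47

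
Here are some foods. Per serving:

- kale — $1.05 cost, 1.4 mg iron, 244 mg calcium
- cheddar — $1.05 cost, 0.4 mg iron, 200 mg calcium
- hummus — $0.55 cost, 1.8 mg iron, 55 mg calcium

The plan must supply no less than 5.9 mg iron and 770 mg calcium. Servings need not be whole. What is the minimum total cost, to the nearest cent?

This is a tiny linear program; its minimum lies at a vertex of the feasible set. List the vertices and price them.
kale only: max(5.9/1.4, 770/244) = 4.214 servings → $4.42.
cheddar only: max(5.9/0.4, 770/200) = 14.75 servings → $15.49.
hummus only: max(5.9/1.8, 770/55) = 14 servings → $7.70.
kale + cheddar: the both-tight solution has a negative serving — not a feasible corner.
kale + hummus with both tight: 2.931 servings and 0.9983 servings → $3.63.
cheddar + hummus with both tight: 3.141 servings and 2.58 servings → $4.72.
Cheapest feasible corner: $3.63.

$3.63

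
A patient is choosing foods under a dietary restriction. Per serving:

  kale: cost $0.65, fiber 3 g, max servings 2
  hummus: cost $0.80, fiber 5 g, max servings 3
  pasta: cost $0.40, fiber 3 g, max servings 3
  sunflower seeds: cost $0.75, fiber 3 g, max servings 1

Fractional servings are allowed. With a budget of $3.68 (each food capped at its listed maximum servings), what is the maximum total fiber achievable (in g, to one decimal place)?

24.4 g

Fiber per dollar: pasta 7.5, hummus 6.25, kale 4.615, sunflower seeds 4.
Take 3 servings of pasta: spends $1.20, +9.0 g fiber (running total 9.0 g).
Take 3 servings of hummus: spends $2.40, +15.0 g fiber (running total 24.0 g).
Take 0.1231 servings of kale: spends $0.08, +0.4 g fiber (running total 24.4 g).
Filling greedily by fiber-per-dollar is optimal for one linear limit, giving 24.4 g.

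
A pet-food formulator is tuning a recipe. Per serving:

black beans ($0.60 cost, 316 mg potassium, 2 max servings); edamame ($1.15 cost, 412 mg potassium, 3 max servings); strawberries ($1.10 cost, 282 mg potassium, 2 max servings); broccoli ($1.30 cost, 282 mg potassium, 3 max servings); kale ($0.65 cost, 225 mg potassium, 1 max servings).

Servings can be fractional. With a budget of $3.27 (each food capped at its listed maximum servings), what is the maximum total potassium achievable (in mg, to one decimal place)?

1373.6 mg

Potassium per dollar: black beans 526.7, edamame 358.3, kale 346.2, strawberries 256.4, broccoli 216.9.
Take 2 servings of black beans: spends $1.20, +632.0 mg potassium (running total 632.0 mg).
Take 1.8 servings of edamame: spends $2.07, +741.6 mg potassium (running total 1373.6 mg).
Greedy by best ratio exhausts the cost allowance optimally: 1373.6 mg.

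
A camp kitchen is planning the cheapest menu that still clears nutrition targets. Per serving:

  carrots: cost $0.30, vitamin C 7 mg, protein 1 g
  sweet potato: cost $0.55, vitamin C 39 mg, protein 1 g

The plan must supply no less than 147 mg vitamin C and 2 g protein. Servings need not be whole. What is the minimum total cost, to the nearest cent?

$2.07

At the optimum either one food covers both requirements or two foods hit both targets exactly; no other combination can be cheaper.
carrots only: max(147/7, 2/1) = 21 servings → $6.30.
sweet potato only: max(147/39, 2/1) = 3.769 servings → $2.07.
carrots + sweet potato: the both-tight solution has a negative serving — not a feasible corner.
Cheapest feasible corner: $2.07.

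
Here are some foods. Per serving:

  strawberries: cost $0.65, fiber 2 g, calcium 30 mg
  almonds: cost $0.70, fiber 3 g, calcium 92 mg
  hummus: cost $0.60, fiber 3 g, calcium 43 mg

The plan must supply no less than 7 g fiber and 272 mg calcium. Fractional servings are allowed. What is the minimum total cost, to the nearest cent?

$2.07

This is a tiny linear program; its minimum lies at a vertex of the feasible set. List the vertices and price them.
strawberries only: max(7/2, 272/30) = 9.067 servings → $5.89.
almonds only: max(7/3, 272/92) = 2.957 servings → $2.07.
hummus only: max(7/3, 272/43) = 6.326 servings → $3.80.
strawberries + almonds with both targets exact would need a negative amount; discard.
strawberries + hummus: intersection lies outside the first quadrant.
almonds + hummus with both targets exact would need a negative amount; discard.
So the least-cost plan costs $2.07.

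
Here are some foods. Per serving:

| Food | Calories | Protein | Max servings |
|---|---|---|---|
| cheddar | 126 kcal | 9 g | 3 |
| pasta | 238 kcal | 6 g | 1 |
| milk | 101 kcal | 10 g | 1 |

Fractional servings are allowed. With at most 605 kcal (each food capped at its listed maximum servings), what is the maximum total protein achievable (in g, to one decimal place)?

40.2 g

Protein per kcal: milk 0.09901, cheddar 0.07143, pasta 0.02521.
Take 1 serving of milk: uses 101 kcal, +10.0 g protein (running total 10.0 g).
Take 3 servings of cheddar: uses 378 kcal, +27.0 g protein (running total 37.0 g).
Take 0.5294 servings of pasta: uses 126 kcal, +3.2 g protein (running total 40.2 g).
Greedy by best ratio exhausts the calories allowance optimally: 40.2 g.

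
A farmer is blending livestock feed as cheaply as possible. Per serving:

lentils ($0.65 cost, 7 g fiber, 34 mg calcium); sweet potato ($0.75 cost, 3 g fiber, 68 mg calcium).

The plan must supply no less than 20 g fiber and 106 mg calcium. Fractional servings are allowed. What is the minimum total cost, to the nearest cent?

lentils only: max(20/7, 106/34) = 3.118 servings → $2.03.
sweet potato only: max(20/3, 106/68) = 6.667 servings → $5.00.
lentils + sweet potato with both tight: 2.786 servings and 0.1658 servings → $1.94.
So the least-cost plan costs $1.94.

$1.94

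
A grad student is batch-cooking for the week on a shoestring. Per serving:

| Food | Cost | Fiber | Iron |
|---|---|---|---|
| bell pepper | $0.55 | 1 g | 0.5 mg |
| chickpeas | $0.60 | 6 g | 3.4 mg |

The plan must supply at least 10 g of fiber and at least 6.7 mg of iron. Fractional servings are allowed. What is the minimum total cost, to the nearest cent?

For a min-cost LP with two ≥-constraints, a basic feasible solution has at most two positive variables.
bell pepper only: max(10/1, 6.7/0.5) = 13.4 servings → $7.37.
chickpeas only: max(10/6, 6.7/3.4) = 1.971 servings → $1.18.
bell pepper + chickpeas: the both-tight solution has a negative serving — not a feasible corner.
So the least-cost plan costs $1.18.

$1.18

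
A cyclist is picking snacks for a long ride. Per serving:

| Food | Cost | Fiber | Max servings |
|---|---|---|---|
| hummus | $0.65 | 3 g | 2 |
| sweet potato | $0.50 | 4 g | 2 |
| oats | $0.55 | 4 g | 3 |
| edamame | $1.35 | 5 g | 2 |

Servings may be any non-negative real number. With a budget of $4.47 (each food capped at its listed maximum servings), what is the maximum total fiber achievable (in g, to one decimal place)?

27.9 g

Fiber per dollar: sweet potato 8, oats 7.273, hummus 4.615, edamame 3.704.
Take 2 servings of sweet potato: spends $1.00, +8.0 g fiber (running total 8.0 g).
Take 3 servings of oats: spends $1.65, +12.0 g fiber (running total 20.0 g).
Take 2 servings of hummus: spends $1.30, +6.0 g fiber (running total 26.0 g).
Take 0.3852 servings of edamame: spends $0.52, +1.9 g fiber (running total 27.9 g).
Greedy by best ratio exhausts the cost allowance optimally: 27.9 g.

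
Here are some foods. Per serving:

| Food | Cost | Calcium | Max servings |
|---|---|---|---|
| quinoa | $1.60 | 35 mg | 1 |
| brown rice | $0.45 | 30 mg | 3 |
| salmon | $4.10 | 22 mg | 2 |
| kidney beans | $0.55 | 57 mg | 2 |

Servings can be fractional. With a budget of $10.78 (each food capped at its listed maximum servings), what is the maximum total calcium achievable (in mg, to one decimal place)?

Calcium per dollar: kidney beans 103.6, brown rice 66.67, quinoa 21.88, salmon 5.366.
Take 2 servings of kidney beans: spends $1.10, +114.0 mg calcium (running total 114.0 mg).
Take 3 servings of brown rice: spends $1.35, +90.0 mg calcium (running total 204.0 mg).
Take 1 serving of quinoa: spends $1.60, +35.0 mg calcium (running total 239.0 mg).
Take 1.641 servings of salmon: spends $6.73, +36.1 mg calcium (running total 275.1 mg).
Greedy by best ratio exhausts the cost allowance optimally: 275.1 mg.

275.1 mg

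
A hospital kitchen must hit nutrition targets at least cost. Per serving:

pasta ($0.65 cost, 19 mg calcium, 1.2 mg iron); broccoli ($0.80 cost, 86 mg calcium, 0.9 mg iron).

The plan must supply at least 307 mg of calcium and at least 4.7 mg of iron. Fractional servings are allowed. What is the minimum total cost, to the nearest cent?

$3.56

At the optimum either one food covers both requirements or two foods hit both targets exactly; no other combination can be cheaper.
pasta only: max(307/19, 4.7/1.2) = 16.16 servings → $10.50.
broccoli only: max(307/86, 4.7/0.9) = 5.222 servings → $4.18.
pasta + broccoli with both tight: 1.485 servings and 3.242 servings → $3.56.
Cheapest feasible corner: $3.56.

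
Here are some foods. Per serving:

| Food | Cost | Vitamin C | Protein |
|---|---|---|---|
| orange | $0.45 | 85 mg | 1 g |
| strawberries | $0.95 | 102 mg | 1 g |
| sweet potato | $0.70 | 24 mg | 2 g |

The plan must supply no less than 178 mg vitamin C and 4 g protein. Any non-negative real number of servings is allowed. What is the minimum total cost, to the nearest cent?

$1.58

For a min-cost LP with two ≥-constraints, a basic feasible solution has at most two positive variables.
orange only: max(178/85, 4/1) = 4 servings → $1.80.
strawberries only: max(178/102, 4/1) = 4 servings → $3.80.
sweet potato only: max(178/24, 4/2) = 7.417 servings → $5.19.
orange + strawberries with both targets exact would need a negative amount; discard.
orange + sweet potato with both tight: 1.781 servings and 1.11 servings → $1.58.
strawberries + sweet potato with both tight: 1.444 servings and 1.278 servings → $2.27.
So the least-cost plan costs $1.58.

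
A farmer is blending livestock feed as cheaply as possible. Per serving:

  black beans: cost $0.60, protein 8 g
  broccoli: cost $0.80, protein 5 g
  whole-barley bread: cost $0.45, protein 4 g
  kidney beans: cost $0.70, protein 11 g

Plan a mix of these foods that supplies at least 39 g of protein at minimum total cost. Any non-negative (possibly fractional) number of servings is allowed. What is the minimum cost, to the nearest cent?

Cost per g of protein: kidney beans $0.0636, black beans $0.0750, whole-barley bread $0.1125, broccoli $0.1600.
With no serving limits, use only kidney beans: 39 g / 11 g = 3.545 servings × $0.70 = $2.48.

$2.48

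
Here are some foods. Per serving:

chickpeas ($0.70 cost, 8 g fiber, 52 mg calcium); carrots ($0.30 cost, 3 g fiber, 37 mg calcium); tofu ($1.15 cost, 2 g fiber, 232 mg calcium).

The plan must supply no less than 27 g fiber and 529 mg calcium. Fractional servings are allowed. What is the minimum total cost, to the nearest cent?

$3.60

For a min-cost LP with two ≥-constraints, a basic feasible solution has at most two positive variables.
chickpeas only: max(27/8, 529/52) = 10.17 servings → $7.12.
carrots only: max(27/3, 529/37) = 14.3 servings → $4.29.
tofu only: max(27/2, 529/232) = 13.5 servings → $15.53.
chickpeas + carrots with both targets exact would need a negative amount; discard.
chickpeas + tofu with both tight: 2.971 servings and 1.614 servings → $3.94.
carrots + tofu with both tight: 8.37 servings and 0.9453 servings → $3.60.
Cheapest feasible corner: $3.60.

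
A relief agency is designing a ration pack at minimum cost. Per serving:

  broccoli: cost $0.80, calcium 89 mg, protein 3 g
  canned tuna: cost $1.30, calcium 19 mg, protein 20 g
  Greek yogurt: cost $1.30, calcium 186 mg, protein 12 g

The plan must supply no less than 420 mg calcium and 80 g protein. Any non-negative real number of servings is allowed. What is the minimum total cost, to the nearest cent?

The cheapest plan sits at a corner of the feasible region — with two constraints it uses at most two foods.
broccoli only: max(420/89, 80/3) = 26.67 servings → $21.33.
canned tuna only: max(420/19, 80/20) = 22.11 servings → $28.74.
Greek yogurt only: max(420/186, 80/12) = 6.667 servings → $8.67.
broccoli + canned tuna with both tight: 3.993 servings and 3.401 servings → $7.62.
broccoli + Greek yogurt: the both-tight solution has a negative serving — not a feasible corner.
canned tuna + Greek yogurt with both tight: 2.818 servings and 1.97 servings → $6.22.
Cheapest feasible corner: $6.22.

$6.22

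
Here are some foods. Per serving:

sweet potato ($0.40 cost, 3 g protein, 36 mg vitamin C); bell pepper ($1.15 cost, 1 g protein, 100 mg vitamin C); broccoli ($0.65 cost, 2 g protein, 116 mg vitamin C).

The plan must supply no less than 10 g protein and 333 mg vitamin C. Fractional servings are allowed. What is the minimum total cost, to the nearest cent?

$2.22

sweet potato only: max(10/3, 333/36) = 9.25 servings → $3.70.
bell pepper only: max(10/1, 333/100) = 10 servings → $11.50.
broccoli only: max(10/2, 333/116) = 5 servings → $3.25.
sweet potato + bell pepper with both tight: 2.527 servings and 2.42 servings → $3.79.
sweet potato + broccoli with both tight: 1.79 servings and 2.315 servings → $2.22.
bell pepper + broccoli: the both-tight solution has a negative serving — not a feasible corner.
Cheapest feasible corner: $2.22.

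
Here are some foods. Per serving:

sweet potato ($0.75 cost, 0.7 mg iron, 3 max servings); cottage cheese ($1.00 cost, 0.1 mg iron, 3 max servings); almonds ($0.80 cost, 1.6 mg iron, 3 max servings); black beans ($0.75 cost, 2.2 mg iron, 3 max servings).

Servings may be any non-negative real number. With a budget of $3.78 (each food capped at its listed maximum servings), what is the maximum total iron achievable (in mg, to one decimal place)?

9.7 mg

Iron per dollar: black beans 2.933, almonds 2, sweet potato 0.9333, cottage cheese 0.1.
Take 3 servings of black beans: spends $2.25, +6.6 mg iron (running total 6.6 mg).
Take 1.913 servings of almonds: spends $1.53, +3.1 mg iron (running total 9.7 mg).
Filling greedily by iron-per-dollar is optimal for one linear limit, giving 9.7 mg.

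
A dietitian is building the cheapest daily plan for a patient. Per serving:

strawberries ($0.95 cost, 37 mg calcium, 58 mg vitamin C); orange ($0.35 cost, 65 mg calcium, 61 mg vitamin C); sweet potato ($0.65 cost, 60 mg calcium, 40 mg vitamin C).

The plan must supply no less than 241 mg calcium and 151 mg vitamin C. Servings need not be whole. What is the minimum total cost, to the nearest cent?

At the optimum either one food covers both requirements or two foods hit both targets exactly; no other combination can be cheaper.
strawberries only: max(241/37, 151/58) = 6.514 servings → $6.19.
orange only: max(241/65, 151/61) = 3.708 servings → $1.30.
sweet potato only: max(241/60, 151/40) = 4.017 servings → $2.61.
strawberries + orange: intersection lies outside the first quadrant.
strawberries + sweet potato: the both-tight solution has a negative serving — not a feasible corner.
orange + sweet potato: intersection lies outside the first quadrant.
The minimum over all feasible corners is $1.30.

$1.30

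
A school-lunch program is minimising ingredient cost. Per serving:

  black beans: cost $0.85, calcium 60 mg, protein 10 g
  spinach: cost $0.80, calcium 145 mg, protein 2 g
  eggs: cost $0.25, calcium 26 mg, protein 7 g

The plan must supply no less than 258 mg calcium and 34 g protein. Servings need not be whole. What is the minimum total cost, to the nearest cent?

$1.91

A basic optimal solution has at most two foods positive. Try each food alone and each pair with both targets met exactly.
black beans only: max(258/60, 34/10) = 4.3 servings → $3.65.
spinach only: max(258/145, 34/2) = 17 servings → $13.60.
eggs only: max(258/26, 34/7) = 9.923 servings → $2.48.
black beans + spinach with both tight: 3.319 servings and 0.406 servings → $3.15.
black beans + eggs with both targets exact would need a negative amount; discard.
spinach + eggs with both tight: 0.9574 servings and 4.584 servings → $1.91.
The minimum over all feasible corners is $1.91.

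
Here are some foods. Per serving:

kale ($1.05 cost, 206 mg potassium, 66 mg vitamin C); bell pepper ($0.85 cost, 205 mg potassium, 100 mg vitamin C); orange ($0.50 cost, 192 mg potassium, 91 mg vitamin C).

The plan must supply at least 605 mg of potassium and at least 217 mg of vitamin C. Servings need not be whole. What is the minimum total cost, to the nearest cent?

At the optimum either one food covers both requirements or two foods hit both targets exactly; no other combination can be cheaper.
kale only: max(605/206, 217/66) = 3.288 servings → $3.45.
bell pepper only: max(605/205, 217/100) = 2.951 servings → $2.51.
orange only: max(605/192, 217/91) = 3.151 servings → $1.58.
kale + bell pepper with both tight: 2.265 servings and 0.675 servings → $2.95.
kale + orange with both tight: 2.205 servings and 0.7856 servings → $2.71.
bell pepper + orange: the both-tight solution has a negative serving — not a feasible corner.
So the least-cost plan costs $1.58.

$1.58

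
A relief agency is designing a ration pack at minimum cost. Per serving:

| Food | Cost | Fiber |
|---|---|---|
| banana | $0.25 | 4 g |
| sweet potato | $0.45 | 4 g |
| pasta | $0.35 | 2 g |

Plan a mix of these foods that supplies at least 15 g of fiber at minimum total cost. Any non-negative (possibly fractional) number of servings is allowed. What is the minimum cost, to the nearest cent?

$0.94

Cost per g of fiber: banana $0.0625, sweet potato $0.1125, pasta $0.1750.
With no serving limits, use only banana: 15 g / 4 g = 3.75 servings × $0.25 = $0.94.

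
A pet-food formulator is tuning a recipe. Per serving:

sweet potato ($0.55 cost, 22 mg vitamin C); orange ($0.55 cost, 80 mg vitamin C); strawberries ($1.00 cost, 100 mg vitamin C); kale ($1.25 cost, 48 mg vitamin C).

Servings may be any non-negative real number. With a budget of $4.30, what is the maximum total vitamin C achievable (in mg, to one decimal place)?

Vitamin C per dollar: orange 145.5, strawberries 100, sweet potato 40, kale 38.4.
With no serving limits, spend the whole cost allowance on orange: $4.30 / $0.55 × 80 mg = 625.5 mg.

625.5 mg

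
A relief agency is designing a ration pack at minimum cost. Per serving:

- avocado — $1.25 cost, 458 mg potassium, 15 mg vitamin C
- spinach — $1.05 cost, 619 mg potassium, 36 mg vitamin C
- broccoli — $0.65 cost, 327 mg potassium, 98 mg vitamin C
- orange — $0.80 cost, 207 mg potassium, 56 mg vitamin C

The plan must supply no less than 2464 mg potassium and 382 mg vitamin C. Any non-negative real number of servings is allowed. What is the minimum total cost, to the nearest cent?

Two binding constraints pin down two serving amounts, so the optimal mix uses at most two foods. The candidates are each food alone (scaled to the tighter of potassium/vitamin C) and each pair with both constraints tight.
avocado only: max(2464/458, 382/15) = 25.47 servings → $31.83.
spinach only: max(2464/619, 382/36) = 10.61 servings → $11.14.
broccoli only: max(2464/327, 382/98) = 7.535 servings → $4.90.
orange only: max(2464/207, 382/56) = 11.9 servings → $9.52.
avocado + spinach: intersection lies outside the first quadrant.
avocado + broccoli with both tight: 2.915 servings and 3.452 servings → $5.89.
avocado + orange with both tight: 2.613 servings and 6.121 servings → $8.16.
spinach + broccoli with both tight: 2.384 servings and 3.022 servings → $4.47.
spinach + orange with both tight: 2.165 servings and 5.43 servings → $6.62.
broccoli + orange with both targets exact would need a negative amount; discard.
The minimum over all feasible corners is $4.47.

$4.47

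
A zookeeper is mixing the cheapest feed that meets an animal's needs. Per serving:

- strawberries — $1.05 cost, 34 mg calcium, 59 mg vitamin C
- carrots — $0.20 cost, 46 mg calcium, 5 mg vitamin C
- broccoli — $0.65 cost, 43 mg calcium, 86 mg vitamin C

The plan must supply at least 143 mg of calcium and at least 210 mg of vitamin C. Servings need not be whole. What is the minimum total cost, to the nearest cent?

$1.73

The cheapest plan sits at a corner of the feasible region — with two constraints it uses at most two foods.
strawberries only: max(143/34, 210/59) = 4.206 servings → $4.42.
carrots only: max(143/46, 210/5) = 42 servings → $8.40.
broccoli only: max(143/43, 210/86) = 3.326 servings → $2.16.
strawberries + carrots with both tight: 3.516 servings and 0.5098 servings → $3.79.
strawberries + broccoli: intersection lies outside the first quadrant.
carrots + broccoli with both tight: 0.8736 servings and 2.391 servings → $1.73.
So the least-cost plan costs $1.73.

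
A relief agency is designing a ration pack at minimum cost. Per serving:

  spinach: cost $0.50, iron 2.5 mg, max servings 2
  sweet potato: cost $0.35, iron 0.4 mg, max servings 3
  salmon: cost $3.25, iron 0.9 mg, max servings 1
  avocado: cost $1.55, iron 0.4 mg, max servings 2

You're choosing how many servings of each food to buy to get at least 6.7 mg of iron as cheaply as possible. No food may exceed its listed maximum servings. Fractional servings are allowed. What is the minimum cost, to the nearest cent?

$3.86

Cost per mg of iron: spinach $0.2000, sweet potato $0.8750, salmon $3.6111, avocado $3.8750.
Take 2 servings of spinach: +5.0 mg iron for $1.00 (total $1.00, still need 1.7 mg).
Take 3 servings of sweet potato: +1.2 mg iron for $1.05 (total $2.05, still need 0.5 mg).
Take 0.5556 servings of salmon: +0.5 mg iron for $1.81 (total $3.86, still need 0.0 mg).
Filling from the cheapest source first is optimal under one linear minimum: $3.86.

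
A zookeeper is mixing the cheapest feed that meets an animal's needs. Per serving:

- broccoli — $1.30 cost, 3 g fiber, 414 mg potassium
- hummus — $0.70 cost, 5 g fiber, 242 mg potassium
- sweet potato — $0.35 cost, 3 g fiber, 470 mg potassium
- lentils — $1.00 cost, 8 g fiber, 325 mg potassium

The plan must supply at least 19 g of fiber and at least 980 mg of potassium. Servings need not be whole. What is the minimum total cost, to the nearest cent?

$2.22

With two linear requirements the optimum uses one or two foods; enumerate the corners.
broccoli only: max(19/3, 980/414) = 6.333 servings → $8.23.
hummus only: max(19/5, 980/242) = 4.05 servings → $2.83.
sweet potato only: max(19/3, 980/470) = 6.333 servings → $2.22.
lentils only: max(19/8, 980/325) = 3.015 servings → $3.02.
broccoli + hummus with both tight: 0.2247 servings and 3.665 servings → $2.86.
broccoli + sweet potato: the both-tight solution has a negative serving — not a feasible corner.
broccoli + lentils with both tight: 0.7125 servings and 2.108 servings → $3.03.
hummus + sweet potato with both tight: 3.688 servings and 0.186 servings → $2.65.
hummus + lentils: intersection lies outside the first quadrant.
sweet potato + lentils with both tight: 0.5978 servings and 2.151 servings → $2.36.
The minimum over all feasible corners is $2.22.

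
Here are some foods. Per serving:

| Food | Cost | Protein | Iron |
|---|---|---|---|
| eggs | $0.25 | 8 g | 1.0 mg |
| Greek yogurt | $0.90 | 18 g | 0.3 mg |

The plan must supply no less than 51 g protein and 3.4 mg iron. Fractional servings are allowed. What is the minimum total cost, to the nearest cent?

Compare the cost at each extreme point of the feasible region.
eggs only: max(51/8, 3.4/1.0) = 6.375 servings → $1.59.
Greek yogurt only: max(51/18, 3.4/0.3) = 11.33 servings → $10.20.
eggs + Greek yogurt with both tight: 2.942 servings and 1.526 servings → $2.11.
Cheapest feasible corner: $1.59.

$1.59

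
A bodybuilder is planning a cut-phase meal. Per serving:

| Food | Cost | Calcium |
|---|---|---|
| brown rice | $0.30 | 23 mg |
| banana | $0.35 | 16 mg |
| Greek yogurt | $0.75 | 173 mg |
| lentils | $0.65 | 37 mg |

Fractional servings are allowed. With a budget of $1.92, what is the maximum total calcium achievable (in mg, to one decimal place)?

442.9 mg

Calcium per dollar: Greek yogurt 230.7, brown rice 76.67, lentils 56.92, banana 45.71.
With no serving limits, spend the whole cost allowance on Greek yogurt: $1.92 / $0.75 × 173 mg = 442.9 mg.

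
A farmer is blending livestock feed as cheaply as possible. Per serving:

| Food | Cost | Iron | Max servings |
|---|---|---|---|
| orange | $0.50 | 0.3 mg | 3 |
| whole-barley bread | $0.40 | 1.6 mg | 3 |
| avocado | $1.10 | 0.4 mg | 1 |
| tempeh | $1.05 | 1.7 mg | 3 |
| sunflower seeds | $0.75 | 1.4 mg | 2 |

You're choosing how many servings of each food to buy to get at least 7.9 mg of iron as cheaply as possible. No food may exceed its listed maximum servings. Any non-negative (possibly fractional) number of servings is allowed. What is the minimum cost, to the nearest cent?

Cost per mg of iron: whole-barley bread $0.2500, sunflower seeds $0.5357, tempeh $0.6176, orange $1.6667, avocado $2.7500.
Take 3 servings of whole-barley bread: +4.8 mg iron for $1.20 (total $1.20, still need 3.1 mg).
Take 2 servings of sunflower seeds: +2.8 mg iron for $1.50 (total $2.70, still need 0.3 mg).
Take 0.1765 servings of tempeh: +0.3 mg iron for $0.19 (total $2.89, still need 0.0 mg).
Filling from the cheapest source first is optimal under one linear minimum: $2.89.

$2.89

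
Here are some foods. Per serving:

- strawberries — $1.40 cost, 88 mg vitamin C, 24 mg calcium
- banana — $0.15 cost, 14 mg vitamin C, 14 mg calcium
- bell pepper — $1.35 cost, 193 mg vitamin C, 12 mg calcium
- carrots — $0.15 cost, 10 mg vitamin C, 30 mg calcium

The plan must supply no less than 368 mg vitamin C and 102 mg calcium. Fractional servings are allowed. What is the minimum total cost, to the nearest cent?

$2.79

This is a tiny linear program; its minimum lies at a vertex of the feasible set. List the vertices and price them.
strawberries only: max(368/88, 102/24) = 4.25 servings → $5.95.
banana only: max(368/14, 102/14) = 26.29 servings → $3.94.
bell pepper only: max(368/193, 102/12) = 8.5 servings → $11.47.
carrots only: max(368/10, 102/30) = 36.8 servings → $5.52.
strawberries + banana with both tight: 4.156 servings and 0.1607 servings → $5.84.
strawberries + bell pepper: the both-tight solution has a negative serving — not a feasible corner.
strawberries + carrots with both tight: 4.175 servings and 0.06 servings → $5.85.
banana + bell pepper with both tight: 6.026 servings and 1.47 servings → $2.89.
banana + carrots: intersection lies outside the first quadrant.
bell pepper + carrots with both tight: 1.767 servings and 2.693 servings → $2.79.
So the least-cost plan costs $2.79.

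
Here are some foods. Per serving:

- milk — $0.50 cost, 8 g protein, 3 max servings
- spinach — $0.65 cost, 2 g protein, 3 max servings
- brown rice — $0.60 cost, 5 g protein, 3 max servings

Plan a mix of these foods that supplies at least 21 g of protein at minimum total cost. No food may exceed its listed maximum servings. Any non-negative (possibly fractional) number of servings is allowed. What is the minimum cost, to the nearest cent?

$1.31

Cost per g of protein: milk $0.0625, brown rice $0.1200, spinach $0.3250.
Take 2.625 servings of milk: +21.0 g protein for $1.31 (total $1.31, still need 0.0 g).
Filling from the cheapest source first is optimal under one linear minimum: $1.31.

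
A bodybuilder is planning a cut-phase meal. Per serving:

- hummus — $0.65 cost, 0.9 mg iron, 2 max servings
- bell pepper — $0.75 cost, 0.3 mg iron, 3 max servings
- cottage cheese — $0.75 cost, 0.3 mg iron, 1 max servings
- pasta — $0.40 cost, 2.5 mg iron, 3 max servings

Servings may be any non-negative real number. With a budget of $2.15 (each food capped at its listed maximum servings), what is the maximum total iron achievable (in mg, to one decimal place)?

8.8 mg

Iron per dollar: pasta 6.25, hummus 1.385, bell pepper 0.4, cottage cheese 0.4.
Take 3 servings of pasta: spends $1.20, +7.5 mg iron (running total 7.5 mg).
Take 1.462 servings of hummus: spends $0.95, +1.3 mg iron (running total 8.8 mg).
Greedy by best ratio exhausts the cost allowance optimally: 8.8 mg.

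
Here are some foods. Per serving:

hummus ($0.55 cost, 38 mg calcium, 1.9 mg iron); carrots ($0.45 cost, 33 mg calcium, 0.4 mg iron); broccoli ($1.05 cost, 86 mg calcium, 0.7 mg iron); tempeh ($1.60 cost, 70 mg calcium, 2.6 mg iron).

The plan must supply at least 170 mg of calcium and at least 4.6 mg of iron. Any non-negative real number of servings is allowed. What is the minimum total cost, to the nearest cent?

$2.25

This is a tiny linear program; its minimum lies at a vertex of the feasible set. List the vertices and price them.
hummus only: max(170/38, 4.6/1.9) = 4.474 servings → $2.46.
carrots only: max(170/33, 4.6/0.4) = 11.5 servings → $5.17.
broccoli only: max(170/86, 4.6/0.7) = 6.571 servings → $6.90.
tempeh only: max(170/70, 4.6/2.6) = 2.429 servings → $3.89.
hummus + carrots with both tight: 1.764 servings and 3.12 servings → $2.37.
hummus + broccoli with both tight: 2.022 servings and 1.083 servings → $2.25.
hummus + tempeh: the both-tight solution has a negative serving — not a feasible corner.
carrots + broccoli: intersection lies outside the first quadrant.
carrots + tempeh with both tight: 2.076 servings and 1.45 servings → $3.25.
broccoli + tempeh with both tight: 0.6873 servings and 1.584 servings → $3.26.
The minimum over all feasible corners is $2.25.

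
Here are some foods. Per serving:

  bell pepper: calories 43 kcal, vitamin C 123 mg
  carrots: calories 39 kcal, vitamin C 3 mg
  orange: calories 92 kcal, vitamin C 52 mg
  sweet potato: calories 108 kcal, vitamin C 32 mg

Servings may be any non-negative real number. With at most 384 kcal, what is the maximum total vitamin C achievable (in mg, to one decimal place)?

1098.4 mg

Vitamin C per kcal: bell pepper 2.86, orange 0.5652, sweet potato 0.2963, carrots 0.07692.
With no serving limits, spend the whole calories allowance on bell pepper: 384 kcal / 43 kcal × 123 mg = 1098.4 mg.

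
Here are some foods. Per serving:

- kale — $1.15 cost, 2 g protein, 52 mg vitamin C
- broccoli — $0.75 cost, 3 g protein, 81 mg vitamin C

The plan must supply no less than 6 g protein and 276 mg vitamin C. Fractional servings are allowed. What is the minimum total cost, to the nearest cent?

$2.56

Two binding constraints pin down two serving amounts, so the optimal mix uses at most two foods. The candidates are each food alone (scaled to the tighter of protein/vitamin C) and each pair with both constraints tight.
kale only: max(6/2, 276/52) = 5.308 servings → $6.10.
broccoli only: max(6/3, 276/81) = 3.407 servings → $2.56.
kale + broccoli with both targets exact would need a negative amount; discard.
The minimum over all feasible corners is $2.56.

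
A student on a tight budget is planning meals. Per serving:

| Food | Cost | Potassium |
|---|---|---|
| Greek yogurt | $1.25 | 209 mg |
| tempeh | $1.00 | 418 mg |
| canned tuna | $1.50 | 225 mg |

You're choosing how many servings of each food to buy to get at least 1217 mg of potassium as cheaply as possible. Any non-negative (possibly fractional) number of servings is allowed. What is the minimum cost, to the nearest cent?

Cost per mg of potassium: tempeh $0.0024, Greek yogurt $0.0060, canned tuna $0.0067.
With no serving limits, use only tempeh: 1217 mg / 418 mg = 2.911 servings × $1.00 = $2.91.

$2.91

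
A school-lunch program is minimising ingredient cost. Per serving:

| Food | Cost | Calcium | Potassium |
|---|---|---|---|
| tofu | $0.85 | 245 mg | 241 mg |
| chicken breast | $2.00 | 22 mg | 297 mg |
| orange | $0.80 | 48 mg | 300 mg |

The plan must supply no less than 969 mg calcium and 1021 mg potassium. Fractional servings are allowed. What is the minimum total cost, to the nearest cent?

This is a tiny linear program; its minimum lies at a vertex of the feasible set. List the vertices and price them.
tofu only: max(969/245, 1021/241) = 4.237 servings → $3.60.
chicken breast only: max(969/22, 1021/297) = 44.05 servings → $88.09.
orange only: max(969/48, 1021/300) = 20.19 servings → $16.15.
tofu + chicken breast with both tight: 3.933 servings and 0.2463 servings → $3.84.
tofu + orange with both tight: 3.903 servings and 0.2683 servings → $3.53.
chicken breast + orange with both targets exact would need a negative amount; discard.
The minimum over all feasible corners is $3.53.

$3.53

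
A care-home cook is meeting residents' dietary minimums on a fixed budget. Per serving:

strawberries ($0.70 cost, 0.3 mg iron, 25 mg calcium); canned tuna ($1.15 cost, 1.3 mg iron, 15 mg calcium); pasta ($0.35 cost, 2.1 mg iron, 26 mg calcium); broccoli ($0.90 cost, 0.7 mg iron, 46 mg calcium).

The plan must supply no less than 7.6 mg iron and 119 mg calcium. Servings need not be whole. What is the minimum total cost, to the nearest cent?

The cheapest plan sits at a corner of the feasible region — with two constraints it uses at most two foods.
strawberries only: max(7.6/0.3, 119/25) = 25.33 servings → $17.73.
canned tuna only: max(7.6/1.3, 119/15) = 7.933 servings → $9.12.
pasta only: max(7.6/2.1, 119/26) = 4.577 servings → $1.60.
broccoli only: max(7.6/0.7, 119/46) = 10.86 servings → $9.77.
strawberries + canned tuna with both tight: 1.454 servings and 5.511 servings → $7.35.
strawberries + pasta with both tight: 1.17 servings and 3.452 servings → $2.03.
strawberries + broccoli with both targets exact would need a negative amount; discard.
canned tuna + pasta with both targets exact would need a negative amount; discard.
canned tuna + broccoli with both tight: 5.402 servings and 0.8256 servings → $6.95.
pasta + broccoli with both tight: 3.397 servings and 0.6671 servings → $1.79.
Cheapest feasible corner: $1.60.

$1.60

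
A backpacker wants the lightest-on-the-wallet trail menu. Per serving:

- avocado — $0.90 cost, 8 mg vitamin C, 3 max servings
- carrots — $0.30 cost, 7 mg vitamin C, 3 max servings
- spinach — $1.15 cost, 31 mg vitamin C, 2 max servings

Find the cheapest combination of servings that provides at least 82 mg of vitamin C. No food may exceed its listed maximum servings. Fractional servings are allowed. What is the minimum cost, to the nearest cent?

$3.16

Cost per mg of vitamin C: spinach $0.0371, carrots $0.0429, avocado $0.1125.
Take 2 servings of spinach: +62.0 mg vitamin C for $2.30 (total $2.30, still need 20.0 mg).
Take 2.857 servings of carrots: +20.0 mg vitamin C for $0.86 (total $3.16, still need 0.0 mg).
Filling from the cheapest source first is optimal under one linear minimum: $3.16.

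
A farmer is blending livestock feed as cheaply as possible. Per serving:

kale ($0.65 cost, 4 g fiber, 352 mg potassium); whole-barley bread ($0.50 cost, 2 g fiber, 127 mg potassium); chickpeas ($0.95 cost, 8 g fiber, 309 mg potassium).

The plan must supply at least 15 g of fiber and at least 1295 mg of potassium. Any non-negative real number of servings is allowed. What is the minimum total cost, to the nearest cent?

Minimising a linear cost over {fiber ≥ 15, potassium ≥ 1295, servings ≥ 0} — the optimum is at a vertex, using one or two foods.
kale only: max(15/4, 1295/352) = 3.75 servings → $2.44.
whole-barley bread only: max(15/2, 1295/127) = 10.2 servings → $5.10.
chickpeas only: max(15/8, 1295/309) = 4.191 servings → $3.98.
kale + whole-barley bread with both tight: 3.495 servings and 0.5102 servings → $2.53.
kale + chickpeas with both tight: 3.623 servings and 0.06329 servings → $2.42.
whole-barley bread + chickpeas with both targets exact would need a negative amount; discard.
Cheapest feasible corner: $2.42.

$2.42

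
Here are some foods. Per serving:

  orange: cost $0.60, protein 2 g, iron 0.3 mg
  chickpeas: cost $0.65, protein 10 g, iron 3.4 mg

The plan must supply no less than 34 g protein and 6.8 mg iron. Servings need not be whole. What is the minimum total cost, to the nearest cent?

$2.21

With two linear requirements the optimum uses one or two foods; enumerate the corners.
orange only: max(34/2, 6.8/0.3) = 22.67 servings → $13.60.
chickpeas only: max(34/10, 6.8/3.4) = 3.4 servings → $2.21.
orange + chickpeas with both tight: 12.53 servings and 0.8947 servings → $8.10.
Cheapest feasible corner: $2.21.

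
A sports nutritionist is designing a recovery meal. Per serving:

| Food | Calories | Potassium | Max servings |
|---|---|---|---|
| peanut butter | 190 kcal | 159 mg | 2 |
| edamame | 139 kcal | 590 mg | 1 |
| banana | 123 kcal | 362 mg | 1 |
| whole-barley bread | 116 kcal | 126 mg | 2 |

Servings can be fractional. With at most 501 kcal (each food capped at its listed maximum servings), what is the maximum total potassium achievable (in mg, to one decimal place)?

Potassium per kcal: edamame 4.245, banana 2.943, whole-barley bread 1.086, peanut butter 0.8368.
Take 1 serving of edamame: uses 139 kcal, +590.0 mg potassium (running total 590.0 mg).
Take 1 serving of banana: uses 123 kcal, +362.0 mg potassium (running total 952.0 mg).
Take 2 servings of whole-barley bread: uses 232 kcal, +252.0 mg potassium (running total 1204.0 mg).
Take 0.03684 servings of peanut butter: uses 7 kcal, +5.9 mg potassium (running total 1209.9 mg).
Greedy by best ratio exhausts the calories allowance optimally: 1209.9 mg.

1209.9 mg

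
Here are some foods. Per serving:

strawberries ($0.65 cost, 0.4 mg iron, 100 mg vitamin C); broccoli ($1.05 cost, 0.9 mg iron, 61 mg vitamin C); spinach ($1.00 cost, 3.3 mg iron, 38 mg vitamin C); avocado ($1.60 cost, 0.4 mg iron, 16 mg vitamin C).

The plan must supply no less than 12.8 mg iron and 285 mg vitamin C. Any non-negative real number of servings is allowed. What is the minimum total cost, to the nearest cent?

strawberries only: max(12.8/0.4, 285/100) = 32 servings → $20.80.
broccoli only: max(12.8/0.9, 285/61) = 14.22 servings → $14.93.
spinach only: max(12.8/3.3, 285/38) = 7.5 servings → $7.50.
avocado only: max(12.8/0.4, 285/16) = 32 servings → $51.20.
strawberries + broccoli: the both-tight solution has a negative serving — not a feasible corner.
strawberries + spinach with both tight: 1.443 servings and 3.704 servings → $4.64.
strawberries + avocado: the both-tight solution has a negative serving — not a feasible corner.
broccoli + spinach with both tight: 2.718 servings and 3.138 servings → $5.99.
broccoli + avocado: intersection lies outside the first quadrant.
spinach + avocado with both tight: 2.415 servings and 12.08 servings → $21.74.
So the least-cost plan costs $4.64.

$4.64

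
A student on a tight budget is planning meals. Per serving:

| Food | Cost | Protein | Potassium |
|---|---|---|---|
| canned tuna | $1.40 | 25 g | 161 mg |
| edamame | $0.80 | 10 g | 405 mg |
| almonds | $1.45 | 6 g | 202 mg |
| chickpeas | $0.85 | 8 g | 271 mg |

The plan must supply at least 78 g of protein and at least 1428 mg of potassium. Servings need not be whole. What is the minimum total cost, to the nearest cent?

canned tuna only: max(78/25, 1428/161) = 8.87 servings → $12.42.
edamame only: max(78/10, 1428/405) = 7.8 servings → $6.24.
almonds only: max(78/6, 1428/202) = 13 servings → $18.85.
chickpeas only: max(78/8, 1428/271) = 9.75 servings → $8.29.
canned tuna + edamame with both tight: 2.033 servings and 2.718 servings → $5.02.
canned tuna + almonds with both tight: 1.76 servings and 5.667 servings → $10.68.
canned tuna + chickpeas with both tight: 1.77 servings and 4.218 servings → $6.06.
edamame + almonds: the both-tight solution has a negative serving — not a feasible corner.
edamame + chickpeas: intersection lies outside the first quadrant.
almonds + chickpeas with both targets exact would need a negative amount; discard.
The minimum over all feasible corners is $5.02.

$5.02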